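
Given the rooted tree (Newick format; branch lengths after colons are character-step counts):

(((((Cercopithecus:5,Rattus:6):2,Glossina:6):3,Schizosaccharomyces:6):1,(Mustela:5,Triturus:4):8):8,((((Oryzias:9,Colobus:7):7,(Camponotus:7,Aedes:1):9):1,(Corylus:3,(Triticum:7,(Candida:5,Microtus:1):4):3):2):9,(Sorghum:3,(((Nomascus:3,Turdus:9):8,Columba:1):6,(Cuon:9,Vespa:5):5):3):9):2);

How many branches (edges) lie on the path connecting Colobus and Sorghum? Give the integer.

The MRCA of Colobus and Sorghum is the node subtending ((((Oryzias,Colobus),(Camponotus,Aedes)),(Corylus,(Triticum,(Candida,Microtus)))),(Sorghum,(((Nomascus,Turdus),Columba),(Cuon,Vespa)))).
From Colobus up to that node: 4 branches. From Sorghum up to the same node: 2 branches. Total: 4 + 2 = 6.

6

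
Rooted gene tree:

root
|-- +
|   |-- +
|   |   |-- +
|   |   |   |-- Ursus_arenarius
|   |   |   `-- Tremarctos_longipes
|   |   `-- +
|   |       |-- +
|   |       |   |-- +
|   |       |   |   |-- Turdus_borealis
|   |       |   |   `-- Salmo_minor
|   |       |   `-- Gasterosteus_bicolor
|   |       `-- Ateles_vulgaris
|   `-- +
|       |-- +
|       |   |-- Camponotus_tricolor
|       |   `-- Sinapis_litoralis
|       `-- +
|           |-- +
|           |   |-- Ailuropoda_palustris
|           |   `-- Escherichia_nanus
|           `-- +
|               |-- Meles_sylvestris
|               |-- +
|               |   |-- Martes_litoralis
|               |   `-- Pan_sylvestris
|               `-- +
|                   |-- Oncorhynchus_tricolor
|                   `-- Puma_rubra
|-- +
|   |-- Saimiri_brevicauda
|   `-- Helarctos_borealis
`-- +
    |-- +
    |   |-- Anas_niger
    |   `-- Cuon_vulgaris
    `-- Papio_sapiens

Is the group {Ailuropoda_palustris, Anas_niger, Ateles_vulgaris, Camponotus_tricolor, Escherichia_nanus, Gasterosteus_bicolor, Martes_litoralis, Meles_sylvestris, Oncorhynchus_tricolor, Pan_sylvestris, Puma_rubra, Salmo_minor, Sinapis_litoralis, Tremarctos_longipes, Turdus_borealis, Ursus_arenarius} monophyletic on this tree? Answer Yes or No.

No

The MRCA of the listed taxa is the root, so the smallest clade containing them is the whole tree.
That clade also contains Cuon_vulgaris, Helarctos_borealis, Papio_sapiens, Saimiri_brevicauda, which are not in the proposed group, so the group is not monophyletic.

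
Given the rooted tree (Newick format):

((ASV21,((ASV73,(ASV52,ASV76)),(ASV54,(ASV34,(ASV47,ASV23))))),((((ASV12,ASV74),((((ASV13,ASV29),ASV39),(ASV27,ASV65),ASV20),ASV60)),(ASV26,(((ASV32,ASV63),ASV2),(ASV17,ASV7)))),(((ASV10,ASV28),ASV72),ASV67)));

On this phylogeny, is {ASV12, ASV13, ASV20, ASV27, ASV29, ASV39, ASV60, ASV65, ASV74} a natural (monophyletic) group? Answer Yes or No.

The most recent common ancestor of these taxa subtends ((ASV12,ASV74),((((ASV13,ASV29),ASV39),(ASV27,ASV65),ASV20),ASV60)).
That clade has exactly 9 tips — every listed taxon and nothing else — so the group is monophyletic.

Yes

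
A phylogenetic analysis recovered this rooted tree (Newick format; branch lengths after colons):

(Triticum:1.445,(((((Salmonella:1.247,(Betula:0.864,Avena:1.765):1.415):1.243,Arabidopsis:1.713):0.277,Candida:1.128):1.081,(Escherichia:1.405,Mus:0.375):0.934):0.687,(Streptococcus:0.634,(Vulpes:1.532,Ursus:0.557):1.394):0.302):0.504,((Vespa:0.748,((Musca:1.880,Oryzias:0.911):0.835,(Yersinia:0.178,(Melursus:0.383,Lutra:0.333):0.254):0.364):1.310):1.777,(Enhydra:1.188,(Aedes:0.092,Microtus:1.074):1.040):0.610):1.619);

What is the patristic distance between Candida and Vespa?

7.544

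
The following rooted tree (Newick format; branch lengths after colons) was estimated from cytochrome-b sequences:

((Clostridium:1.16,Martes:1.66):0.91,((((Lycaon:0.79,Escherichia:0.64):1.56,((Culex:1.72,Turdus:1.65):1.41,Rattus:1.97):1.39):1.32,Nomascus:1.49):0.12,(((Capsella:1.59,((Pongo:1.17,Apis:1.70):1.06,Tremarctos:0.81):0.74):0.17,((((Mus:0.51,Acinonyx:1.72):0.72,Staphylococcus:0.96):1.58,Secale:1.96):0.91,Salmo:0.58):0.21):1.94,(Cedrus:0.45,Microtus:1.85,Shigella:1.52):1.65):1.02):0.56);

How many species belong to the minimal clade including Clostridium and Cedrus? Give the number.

20

The MRCA of Clostridium and Cedrus is the root, so the clade is the entire tree.
That clade contains 20 terminal taxa: Acinonyx, Apis, Capsella, Cedrus, Clostridium, Culex, Escherichia, Lycaon, Martes, Microtus, Mus, Nomascus, Pongo, Rattus, Salmo, Secale, Shigella, Staphylococcus, Tremarctos, Turdus.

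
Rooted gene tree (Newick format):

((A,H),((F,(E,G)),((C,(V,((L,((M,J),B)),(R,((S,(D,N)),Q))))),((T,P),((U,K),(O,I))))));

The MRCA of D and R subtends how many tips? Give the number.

5

The MRCA of D and R is the node subtending (R,((S,(D,N)),Q)).
That clade contains 5 terminal taxa: D, N, Q, R, S.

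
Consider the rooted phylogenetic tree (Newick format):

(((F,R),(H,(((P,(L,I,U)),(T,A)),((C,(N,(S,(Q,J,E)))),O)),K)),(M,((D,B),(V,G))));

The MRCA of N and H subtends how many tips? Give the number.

15

The MRCA of N and H is the node subtending (H,(((P,(L,I,U)),(T,A)),((C,(N,(S,(Q,J,E)))),O)),K).
That clade contains 15 terminal taxa: A, C, E, H, I, J, K, L, N, O, P, Q, S, T, U.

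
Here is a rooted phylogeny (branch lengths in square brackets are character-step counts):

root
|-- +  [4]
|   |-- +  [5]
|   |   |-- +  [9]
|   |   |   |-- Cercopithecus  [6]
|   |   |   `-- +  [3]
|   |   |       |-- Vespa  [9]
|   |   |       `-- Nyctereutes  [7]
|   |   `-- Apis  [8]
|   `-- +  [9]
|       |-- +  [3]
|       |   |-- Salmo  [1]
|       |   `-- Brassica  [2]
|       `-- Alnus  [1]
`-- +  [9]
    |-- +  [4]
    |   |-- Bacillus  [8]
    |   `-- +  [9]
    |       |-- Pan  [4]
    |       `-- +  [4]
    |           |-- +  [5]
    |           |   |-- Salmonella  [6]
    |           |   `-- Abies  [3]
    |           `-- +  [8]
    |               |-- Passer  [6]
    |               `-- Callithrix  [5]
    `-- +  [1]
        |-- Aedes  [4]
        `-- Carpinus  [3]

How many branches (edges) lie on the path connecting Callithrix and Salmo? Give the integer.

10

The MRCA of Callithrix and Salmo is the root of the tree.
From Callithrix up to that node: 6 branches. From Salmo up to the same node: 4 branches. Total: 6 + 4 = 10.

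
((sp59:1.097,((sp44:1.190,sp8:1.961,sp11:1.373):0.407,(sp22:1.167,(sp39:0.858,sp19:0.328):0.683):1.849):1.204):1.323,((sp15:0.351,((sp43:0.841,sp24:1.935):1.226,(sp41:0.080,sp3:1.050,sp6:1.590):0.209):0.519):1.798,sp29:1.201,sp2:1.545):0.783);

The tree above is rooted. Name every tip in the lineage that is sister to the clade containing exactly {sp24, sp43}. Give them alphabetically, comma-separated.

sp3, sp41, sp6

The clade containing exactly {sp24, sp43} attaches to the tree at the node subtending ((sp43,sp24),(sp41,sp3,sp6)).
The other lineage descending from that same node — the sister group — is (sp41,sp3,sp6); its 3 tips in alphabetical order are the answer.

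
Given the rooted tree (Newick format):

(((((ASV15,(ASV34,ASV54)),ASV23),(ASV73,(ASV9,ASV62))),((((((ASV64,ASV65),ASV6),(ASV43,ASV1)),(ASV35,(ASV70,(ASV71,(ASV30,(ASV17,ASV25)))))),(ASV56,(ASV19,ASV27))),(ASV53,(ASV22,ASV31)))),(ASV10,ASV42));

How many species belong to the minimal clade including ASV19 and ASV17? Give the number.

The MRCA of ASV19 and ASV17 is the node subtending (((((ASV64,ASV65),ASV6),(ASV43,ASV1)),(ASV35,(ASV70,(ASV71,(ASV30,(ASV17,ASV25)))))),(ASV56,(ASV19,ASV27))).
That clade contains 14 terminal taxa: ASV1, ASV17, ASV19, ASV25, ASV27, ASV30, ASV35, ASV43, ASV56, ASV6, ASV64, ASV65, ASV70, ASV71.

14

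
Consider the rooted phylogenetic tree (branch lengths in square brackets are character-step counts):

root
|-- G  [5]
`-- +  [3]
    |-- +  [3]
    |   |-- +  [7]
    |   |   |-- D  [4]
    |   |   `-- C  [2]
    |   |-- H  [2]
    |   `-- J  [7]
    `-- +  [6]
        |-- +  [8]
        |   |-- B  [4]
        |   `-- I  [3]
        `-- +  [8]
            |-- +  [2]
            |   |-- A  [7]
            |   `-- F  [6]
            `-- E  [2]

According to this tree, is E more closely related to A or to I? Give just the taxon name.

The MRCA of E and A subtends ((A,F),E) (3 taxa).
The MRCA of E and I subtends ((B,I),((A,F),E)) (5 taxa).
The first is nested inside the second, so E shares a more recent common ancestor with A.

A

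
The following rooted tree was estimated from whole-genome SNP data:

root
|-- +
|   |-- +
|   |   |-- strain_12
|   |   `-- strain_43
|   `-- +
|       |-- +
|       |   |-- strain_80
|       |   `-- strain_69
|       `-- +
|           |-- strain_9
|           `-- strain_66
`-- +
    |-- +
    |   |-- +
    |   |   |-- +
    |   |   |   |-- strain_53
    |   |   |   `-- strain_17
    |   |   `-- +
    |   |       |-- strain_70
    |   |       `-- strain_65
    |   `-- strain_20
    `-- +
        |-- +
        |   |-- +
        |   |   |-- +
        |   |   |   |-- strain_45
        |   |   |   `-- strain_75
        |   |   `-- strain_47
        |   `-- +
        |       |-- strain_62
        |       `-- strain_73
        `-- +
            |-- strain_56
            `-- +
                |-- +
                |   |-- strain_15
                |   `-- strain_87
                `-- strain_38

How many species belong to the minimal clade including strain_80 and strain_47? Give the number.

The MRCA of strain_80 and strain_47 is the root, so the clade is the entire tree.
That clade contains 20 terminal taxa: strain_12, strain_15, strain_17, strain_20, strain_38, strain_43, strain_45, strain_47, strain_53, strain_56, strain_62, strain_65, strain_66, strain_69, strain_70, strain_73, strain_75, strain_80, strain_87, strain_9.

20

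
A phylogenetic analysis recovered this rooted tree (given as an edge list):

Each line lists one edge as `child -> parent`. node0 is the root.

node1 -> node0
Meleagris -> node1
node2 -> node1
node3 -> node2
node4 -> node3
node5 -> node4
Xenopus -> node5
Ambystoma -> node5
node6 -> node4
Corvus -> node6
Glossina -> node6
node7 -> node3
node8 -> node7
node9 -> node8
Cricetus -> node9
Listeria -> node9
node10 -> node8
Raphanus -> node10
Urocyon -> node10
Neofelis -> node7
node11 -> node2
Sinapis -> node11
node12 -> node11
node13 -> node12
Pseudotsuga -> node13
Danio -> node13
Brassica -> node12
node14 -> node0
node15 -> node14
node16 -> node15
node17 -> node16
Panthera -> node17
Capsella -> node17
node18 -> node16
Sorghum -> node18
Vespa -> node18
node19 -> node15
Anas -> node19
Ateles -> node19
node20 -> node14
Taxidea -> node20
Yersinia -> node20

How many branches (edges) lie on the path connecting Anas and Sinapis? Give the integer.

8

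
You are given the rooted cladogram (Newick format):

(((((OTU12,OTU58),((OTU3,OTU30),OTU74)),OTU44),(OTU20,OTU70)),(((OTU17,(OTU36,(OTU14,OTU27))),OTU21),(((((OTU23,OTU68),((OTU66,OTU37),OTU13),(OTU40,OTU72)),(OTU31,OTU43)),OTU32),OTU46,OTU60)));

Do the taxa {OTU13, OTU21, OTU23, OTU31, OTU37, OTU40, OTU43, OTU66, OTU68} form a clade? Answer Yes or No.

The MRCA of the listed taxa subtends (((OTU17,(OTU36,(OTU14,OTU27))),OTU21),(((((OTU23,OTU68),((OTU66,OTU37),OTU13),(OTU40,OTU72)),(OTU31,OTU43)),OTU32),OTU46,OTU60)).
That clade also contains OTU14, OTU17, OTU27, OTU32, OTU36, OTU46, OTU60, OTU72, which are not in the proposed group, so the group is not monophyletic.

No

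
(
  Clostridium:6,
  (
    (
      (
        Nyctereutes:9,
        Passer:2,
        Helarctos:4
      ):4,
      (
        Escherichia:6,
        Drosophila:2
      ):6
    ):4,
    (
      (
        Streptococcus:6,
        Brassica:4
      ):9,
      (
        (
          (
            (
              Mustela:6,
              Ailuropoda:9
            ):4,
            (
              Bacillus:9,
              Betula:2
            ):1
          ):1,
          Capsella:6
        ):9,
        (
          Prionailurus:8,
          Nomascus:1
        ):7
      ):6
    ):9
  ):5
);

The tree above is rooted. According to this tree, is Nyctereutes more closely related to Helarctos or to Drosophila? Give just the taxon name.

The MRCA of Nyctereutes and Helarctos subtends (Nyctereutes,Passer,Helarctos) (3 taxa).
The MRCA of Nyctereutes and Drosophila subtends ((Nyctereutes,Passer,Helarctos),(Escherichia,Drosophila)) (5 taxa).
The first is nested inside the second, so Nyctereutes shares a more recent common ancestor with Helarctos.

Helarctos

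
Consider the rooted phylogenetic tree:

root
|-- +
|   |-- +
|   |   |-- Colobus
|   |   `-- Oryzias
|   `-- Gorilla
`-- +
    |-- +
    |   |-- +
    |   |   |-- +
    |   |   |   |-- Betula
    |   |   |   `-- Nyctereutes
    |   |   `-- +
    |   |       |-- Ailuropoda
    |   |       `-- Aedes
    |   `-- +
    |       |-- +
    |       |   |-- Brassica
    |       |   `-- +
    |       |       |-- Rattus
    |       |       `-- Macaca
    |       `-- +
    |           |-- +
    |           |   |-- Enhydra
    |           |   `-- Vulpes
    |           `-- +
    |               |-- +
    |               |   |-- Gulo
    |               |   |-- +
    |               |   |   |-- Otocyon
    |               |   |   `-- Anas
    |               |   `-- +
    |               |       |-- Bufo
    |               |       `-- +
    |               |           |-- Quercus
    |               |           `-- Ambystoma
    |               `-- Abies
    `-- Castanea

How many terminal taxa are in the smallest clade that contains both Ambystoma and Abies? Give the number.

The MRCA of Ambystoma and Abies is the node subtending ((Gulo,(Otocyon,Anas),(Bufo,(Quercus,Ambystoma))),Abies).
That clade contains 7 terminal taxa: Abies, Ambystoma, Anas, Bufo, Gulo, Otocyon, Quercus.

7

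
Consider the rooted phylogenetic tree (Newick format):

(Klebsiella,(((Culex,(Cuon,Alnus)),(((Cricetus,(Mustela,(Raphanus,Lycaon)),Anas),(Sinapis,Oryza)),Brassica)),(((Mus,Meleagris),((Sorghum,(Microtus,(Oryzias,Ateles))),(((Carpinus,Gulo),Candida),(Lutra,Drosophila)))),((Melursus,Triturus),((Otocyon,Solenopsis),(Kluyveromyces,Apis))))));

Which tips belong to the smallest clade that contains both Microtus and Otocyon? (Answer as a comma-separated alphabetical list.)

Apis, Ateles, Candida, Carpinus, Drosophila, Gulo, Kluyveromyces, Lutra, Meleagris, Melursus, Microtus, Mus, Oryzias, Otocyon, Solenopsis, Sorghum, Triturus

Tracing Microtus: it sits inside (Microtus,(Oryzias,Ateles)).
Tracing Otocyon: it sits inside (Otocyon,Solenopsis).
The smallest clade enclosing both is (((Mus,Meleagris),((Sorghum,(Microtus,(Oryzias,Ateles))),(((Carpinus,Gulo),Candida),(Lutra,Drosophila)))),((Melursus,Triturus),((Otocyon,Solenopsis),(Kluyveromyces,Apis)))); the answer is its 17 terminal taxa in alphabetical order.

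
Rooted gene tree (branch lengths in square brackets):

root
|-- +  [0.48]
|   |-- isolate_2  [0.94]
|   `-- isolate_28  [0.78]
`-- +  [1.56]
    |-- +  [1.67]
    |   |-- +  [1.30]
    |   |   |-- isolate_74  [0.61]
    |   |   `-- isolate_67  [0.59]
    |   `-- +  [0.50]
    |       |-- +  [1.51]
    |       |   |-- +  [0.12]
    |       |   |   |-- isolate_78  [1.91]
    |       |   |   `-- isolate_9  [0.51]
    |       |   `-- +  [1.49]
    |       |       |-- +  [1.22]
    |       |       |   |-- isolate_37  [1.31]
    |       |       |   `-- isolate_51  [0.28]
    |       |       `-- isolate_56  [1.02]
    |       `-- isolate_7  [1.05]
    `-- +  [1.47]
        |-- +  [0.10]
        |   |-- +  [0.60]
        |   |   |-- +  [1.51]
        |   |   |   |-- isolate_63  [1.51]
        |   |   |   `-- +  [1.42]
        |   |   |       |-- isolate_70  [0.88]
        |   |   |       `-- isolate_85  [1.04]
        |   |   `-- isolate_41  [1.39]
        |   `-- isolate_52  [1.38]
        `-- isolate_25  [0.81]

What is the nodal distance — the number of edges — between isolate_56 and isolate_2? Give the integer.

8

The MRCA of isolate_56 and isolate_2 is the root of the tree.
From isolate_56 up to that node: 6 branches. From isolate_2 up to the same node: 2 branches. Total: 6 + 2 = 8.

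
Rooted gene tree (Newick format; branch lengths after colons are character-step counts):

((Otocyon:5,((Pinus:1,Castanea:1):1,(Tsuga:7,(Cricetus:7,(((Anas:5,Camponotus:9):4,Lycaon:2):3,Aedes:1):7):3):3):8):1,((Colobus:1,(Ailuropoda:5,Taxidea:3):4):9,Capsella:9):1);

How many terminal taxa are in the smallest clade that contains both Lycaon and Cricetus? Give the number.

The MRCA of Lycaon and Cricetus is the node subtending (Cricetus,(((Anas,Camponotus),Lycaon),Aedes)).
That clade contains 5 terminal taxa: Aedes, Anas, Camponotus, Cricetus, Lycaon.

5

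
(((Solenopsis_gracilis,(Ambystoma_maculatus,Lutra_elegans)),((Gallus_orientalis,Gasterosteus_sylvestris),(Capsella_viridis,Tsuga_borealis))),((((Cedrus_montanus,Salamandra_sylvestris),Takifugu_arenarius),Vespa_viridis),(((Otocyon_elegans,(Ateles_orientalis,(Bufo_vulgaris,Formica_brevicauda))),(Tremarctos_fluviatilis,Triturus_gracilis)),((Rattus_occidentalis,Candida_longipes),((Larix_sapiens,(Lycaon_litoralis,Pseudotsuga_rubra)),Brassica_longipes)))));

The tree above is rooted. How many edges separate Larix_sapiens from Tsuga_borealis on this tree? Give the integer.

10

The MRCA of Larix_sapiens and Tsuga_borealis is the root of the tree.
From Larix_sapiens up to that node: 6 branches. From Tsuga_borealis up to the same node: 4 branches. Total: 6 + 4 = 10.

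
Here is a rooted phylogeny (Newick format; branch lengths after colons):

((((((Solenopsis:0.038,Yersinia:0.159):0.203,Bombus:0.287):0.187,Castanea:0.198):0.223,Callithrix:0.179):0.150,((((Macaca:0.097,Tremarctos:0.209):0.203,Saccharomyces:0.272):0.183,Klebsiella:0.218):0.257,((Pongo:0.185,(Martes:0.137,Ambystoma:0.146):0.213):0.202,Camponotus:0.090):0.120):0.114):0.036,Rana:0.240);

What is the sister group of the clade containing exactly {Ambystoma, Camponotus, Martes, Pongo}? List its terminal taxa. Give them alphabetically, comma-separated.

The clade containing exactly {Ambystoma, Camponotus, Martes, Pongo} attaches to the tree at the node subtending ((((Macaca,Tremarctos),Saccharomyces),Klebsiella),((Pongo,(Martes,Ambystoma)),Camponotus)).
The other lineage descending from that same node — the sister group — is (((Macaca,Tremarctos),Saccharomyces),Klebsiella); its 4 tips in alphabetical order are the answer.

Klebsiella, Macaca, Saccharomyces, Tremarctos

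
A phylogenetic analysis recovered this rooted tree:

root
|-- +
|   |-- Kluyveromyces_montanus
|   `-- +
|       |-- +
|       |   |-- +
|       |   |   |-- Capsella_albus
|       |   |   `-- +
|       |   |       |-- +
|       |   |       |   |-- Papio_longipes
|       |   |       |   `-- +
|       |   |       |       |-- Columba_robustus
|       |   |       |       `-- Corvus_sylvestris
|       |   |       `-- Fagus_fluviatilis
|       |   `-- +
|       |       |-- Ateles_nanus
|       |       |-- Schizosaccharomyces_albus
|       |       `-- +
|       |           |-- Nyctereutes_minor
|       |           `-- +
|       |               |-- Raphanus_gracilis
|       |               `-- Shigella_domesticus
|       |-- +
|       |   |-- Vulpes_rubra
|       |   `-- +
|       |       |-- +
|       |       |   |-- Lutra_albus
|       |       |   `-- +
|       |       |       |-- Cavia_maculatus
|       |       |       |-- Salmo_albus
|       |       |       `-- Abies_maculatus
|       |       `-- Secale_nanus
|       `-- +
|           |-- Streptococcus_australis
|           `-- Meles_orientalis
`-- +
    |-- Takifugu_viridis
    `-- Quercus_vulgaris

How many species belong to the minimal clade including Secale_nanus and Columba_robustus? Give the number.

18

The MRCA of Secale_nanus and Columba_robustus is the node subtending (((Capsella_albus,((Papio_longipes,(Columba_robustus,Corvus_sylvestris)),Fagus_fluviatilis)),(Ateles_nanus,Schizosaccharomyces_albus,(Nyctereutes_minor,(Raphanus_gracilis,Shigella_domesticus)))),(Vulpes_rubra,((Lutra_albus,(Cavia_maculatus,Salmo_albus,Abies_maculatus)),Secale_nanus)),(Streptococcus_australis,Meles_orientalis)).
That clade contains 18 terminal taxa: Abies_maculatus, Ateles_nanus, Capsella_albus, Cavia_maculatus, Columba_robustus, Corvus_sylvestris, Fagus_fluviatilis, Lutra_albus, Meles_orientalis, Nyctereutes_minor, Papio_longipes, Raphanus_gracilis, Salmo_albus, Schizosaccharomyces_albus, Secale_nanus, Shigella_domesticus, Streptococcus_australis, Vulpes_rubra.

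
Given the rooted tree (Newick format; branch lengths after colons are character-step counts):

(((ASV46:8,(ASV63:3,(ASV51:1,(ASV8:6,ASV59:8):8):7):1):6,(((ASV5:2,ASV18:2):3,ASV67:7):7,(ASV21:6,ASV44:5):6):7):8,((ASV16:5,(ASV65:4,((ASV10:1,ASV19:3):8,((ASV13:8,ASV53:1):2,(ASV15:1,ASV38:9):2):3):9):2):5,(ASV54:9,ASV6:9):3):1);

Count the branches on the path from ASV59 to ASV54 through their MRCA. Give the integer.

9

The MRCA of ASV59 and ASV54 is the root of the tree.
From ASV59 up to that node: 6 branches. From ASV54 up to the same node: 3 branches. Total: 6 + 3 = 9.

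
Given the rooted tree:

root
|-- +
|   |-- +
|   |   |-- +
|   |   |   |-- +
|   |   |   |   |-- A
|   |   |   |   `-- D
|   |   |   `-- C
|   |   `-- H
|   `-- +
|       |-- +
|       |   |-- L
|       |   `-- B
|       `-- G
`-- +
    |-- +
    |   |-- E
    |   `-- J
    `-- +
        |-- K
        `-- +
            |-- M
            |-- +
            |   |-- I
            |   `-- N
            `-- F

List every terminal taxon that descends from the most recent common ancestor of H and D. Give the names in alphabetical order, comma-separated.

Tracing H: it sits inside (((A,D),C),H).
Tracing D: it sits inside (A,D).
The smallest clade enclosing both is (((A,D),C),H); the answer is its 4 terminal taxa in alphabetical order.

A, C, D, H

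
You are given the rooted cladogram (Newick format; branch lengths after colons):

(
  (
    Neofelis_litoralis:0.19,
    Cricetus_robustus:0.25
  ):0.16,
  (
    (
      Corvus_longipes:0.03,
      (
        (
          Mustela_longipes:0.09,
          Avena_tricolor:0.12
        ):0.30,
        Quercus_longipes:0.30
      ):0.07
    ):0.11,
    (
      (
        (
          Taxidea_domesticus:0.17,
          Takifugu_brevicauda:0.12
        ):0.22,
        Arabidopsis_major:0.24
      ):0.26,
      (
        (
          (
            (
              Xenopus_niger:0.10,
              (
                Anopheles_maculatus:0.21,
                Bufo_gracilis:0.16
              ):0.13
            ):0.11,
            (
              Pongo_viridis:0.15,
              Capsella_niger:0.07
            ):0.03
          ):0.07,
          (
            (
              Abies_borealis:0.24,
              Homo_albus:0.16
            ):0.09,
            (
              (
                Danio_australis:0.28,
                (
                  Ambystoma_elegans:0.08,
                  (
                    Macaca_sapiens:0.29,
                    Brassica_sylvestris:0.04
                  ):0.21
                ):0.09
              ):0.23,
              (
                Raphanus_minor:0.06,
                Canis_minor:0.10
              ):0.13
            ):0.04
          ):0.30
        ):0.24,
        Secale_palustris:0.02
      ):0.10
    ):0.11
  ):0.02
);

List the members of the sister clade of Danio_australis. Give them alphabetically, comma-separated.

Danio_australis attaches to the tree at the node subtending (Danio_australis,(Ambystoma_elegans,(Macaca_sapiens,Brassica_sylvestris))).
The other lineage descending from that same node — the sister group — is (Ambystoma_elegans,(Macaca_sapiens,Brassica_sylvestris)); its 3 tips in alphabetical order are the answer.

Ambystoma_elegans, Brassica_sylvestris, Macaca_sapiens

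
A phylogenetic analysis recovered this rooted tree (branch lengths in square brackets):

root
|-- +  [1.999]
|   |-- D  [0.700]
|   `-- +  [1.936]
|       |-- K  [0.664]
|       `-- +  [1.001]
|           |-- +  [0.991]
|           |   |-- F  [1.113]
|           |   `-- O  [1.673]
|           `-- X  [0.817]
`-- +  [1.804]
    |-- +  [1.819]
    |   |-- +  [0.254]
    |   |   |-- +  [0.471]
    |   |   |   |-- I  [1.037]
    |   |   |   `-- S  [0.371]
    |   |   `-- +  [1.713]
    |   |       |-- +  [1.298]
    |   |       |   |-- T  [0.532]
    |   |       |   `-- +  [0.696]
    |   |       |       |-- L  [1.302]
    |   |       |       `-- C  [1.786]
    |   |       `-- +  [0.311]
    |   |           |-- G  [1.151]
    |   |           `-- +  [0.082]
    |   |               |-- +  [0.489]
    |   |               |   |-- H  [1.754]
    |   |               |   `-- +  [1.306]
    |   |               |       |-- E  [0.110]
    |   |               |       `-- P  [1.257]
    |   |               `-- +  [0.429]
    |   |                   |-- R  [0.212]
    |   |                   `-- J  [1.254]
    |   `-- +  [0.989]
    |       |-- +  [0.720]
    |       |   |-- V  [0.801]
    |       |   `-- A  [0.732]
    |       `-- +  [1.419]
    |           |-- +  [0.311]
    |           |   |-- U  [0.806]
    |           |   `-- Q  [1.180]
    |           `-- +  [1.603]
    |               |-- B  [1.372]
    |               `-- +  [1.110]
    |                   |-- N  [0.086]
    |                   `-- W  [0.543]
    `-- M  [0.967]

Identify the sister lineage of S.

S attaches to the tree at the node subtending (I,S).
The other lineage descending from that same node — the sister group — is the single tip I.

I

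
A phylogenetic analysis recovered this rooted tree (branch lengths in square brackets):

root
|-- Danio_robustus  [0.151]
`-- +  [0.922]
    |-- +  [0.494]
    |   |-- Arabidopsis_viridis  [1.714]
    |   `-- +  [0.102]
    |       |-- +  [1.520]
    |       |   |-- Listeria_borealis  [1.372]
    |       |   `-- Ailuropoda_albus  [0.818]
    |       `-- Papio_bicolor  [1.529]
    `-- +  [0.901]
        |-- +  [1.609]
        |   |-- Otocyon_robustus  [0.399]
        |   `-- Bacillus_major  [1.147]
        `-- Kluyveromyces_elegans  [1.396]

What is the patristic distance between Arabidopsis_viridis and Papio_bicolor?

3.345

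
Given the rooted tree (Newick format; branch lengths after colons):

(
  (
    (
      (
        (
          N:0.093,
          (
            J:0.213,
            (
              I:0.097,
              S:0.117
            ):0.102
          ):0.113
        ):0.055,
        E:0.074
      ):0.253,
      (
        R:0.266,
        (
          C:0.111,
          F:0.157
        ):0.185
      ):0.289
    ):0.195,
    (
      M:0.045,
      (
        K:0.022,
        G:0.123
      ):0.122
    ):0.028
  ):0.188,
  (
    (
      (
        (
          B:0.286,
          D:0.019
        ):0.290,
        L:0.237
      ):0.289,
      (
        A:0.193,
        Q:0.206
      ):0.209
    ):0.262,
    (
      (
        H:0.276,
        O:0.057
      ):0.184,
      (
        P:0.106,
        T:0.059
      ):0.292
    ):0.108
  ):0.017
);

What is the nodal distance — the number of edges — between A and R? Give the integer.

The MRCA of A and R is the root of the tree.
From A up to that node: 4 branches. From R up to the same node: 4 branches. Total: 4 + 4 = 8.

8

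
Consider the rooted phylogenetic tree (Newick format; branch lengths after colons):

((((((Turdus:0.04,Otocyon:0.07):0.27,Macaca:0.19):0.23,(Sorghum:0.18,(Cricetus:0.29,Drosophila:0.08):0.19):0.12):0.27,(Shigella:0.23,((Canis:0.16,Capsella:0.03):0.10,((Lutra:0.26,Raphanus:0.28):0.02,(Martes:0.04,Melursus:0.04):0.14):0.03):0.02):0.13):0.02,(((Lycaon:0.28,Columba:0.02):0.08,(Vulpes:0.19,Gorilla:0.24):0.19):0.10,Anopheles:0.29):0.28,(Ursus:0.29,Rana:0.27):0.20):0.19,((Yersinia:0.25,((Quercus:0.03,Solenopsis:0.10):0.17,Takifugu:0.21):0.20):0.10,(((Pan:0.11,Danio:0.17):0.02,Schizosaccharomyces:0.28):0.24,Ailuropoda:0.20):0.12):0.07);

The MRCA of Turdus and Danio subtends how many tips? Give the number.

The MRCA of Turdus and Danio is the root, so the clade is the entire tree.
That clade contains 28 terminal taxa: Ailuropoda, Anopheles, Canis, Capsella, Columba, Cricetus, Danio, Drosophila, Gorilla, Lutra, Lycaon, Macaca, Martes, Melursus, Otocyon, Pan, Quercus, Rana, Raphanus, Schizosaccharomyces, Shigella, Solenopsis, Sorghum, Takifugu, Turdus, Ursus, Vulpes, Yersinia.

28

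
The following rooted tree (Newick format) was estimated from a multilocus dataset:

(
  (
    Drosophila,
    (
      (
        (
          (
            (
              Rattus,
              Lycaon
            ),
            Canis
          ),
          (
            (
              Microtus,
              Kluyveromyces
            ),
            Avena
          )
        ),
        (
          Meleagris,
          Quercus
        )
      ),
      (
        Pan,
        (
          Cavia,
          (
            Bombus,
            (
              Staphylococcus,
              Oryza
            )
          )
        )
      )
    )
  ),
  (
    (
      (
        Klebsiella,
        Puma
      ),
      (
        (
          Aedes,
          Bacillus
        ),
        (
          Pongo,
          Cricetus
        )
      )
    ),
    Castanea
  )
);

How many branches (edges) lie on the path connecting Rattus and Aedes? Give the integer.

12

The MRCA of Rattus and Aedes is the root of the tree.
From Rattus up to that node: 7 branches. From Aedes up to the same node: 5 branches. Total: 7 + 5 = 12.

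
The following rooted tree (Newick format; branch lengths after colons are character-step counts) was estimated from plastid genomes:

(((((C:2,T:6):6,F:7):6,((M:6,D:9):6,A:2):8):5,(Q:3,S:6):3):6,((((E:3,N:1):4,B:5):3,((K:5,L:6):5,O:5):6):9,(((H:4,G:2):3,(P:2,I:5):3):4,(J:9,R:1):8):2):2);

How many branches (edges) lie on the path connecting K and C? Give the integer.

The MRCA of K and C is the root of the tree.
From K up to that node: 5 branches. From C up to the same node: 5 branches. Total: 5 + 5 = 10.

10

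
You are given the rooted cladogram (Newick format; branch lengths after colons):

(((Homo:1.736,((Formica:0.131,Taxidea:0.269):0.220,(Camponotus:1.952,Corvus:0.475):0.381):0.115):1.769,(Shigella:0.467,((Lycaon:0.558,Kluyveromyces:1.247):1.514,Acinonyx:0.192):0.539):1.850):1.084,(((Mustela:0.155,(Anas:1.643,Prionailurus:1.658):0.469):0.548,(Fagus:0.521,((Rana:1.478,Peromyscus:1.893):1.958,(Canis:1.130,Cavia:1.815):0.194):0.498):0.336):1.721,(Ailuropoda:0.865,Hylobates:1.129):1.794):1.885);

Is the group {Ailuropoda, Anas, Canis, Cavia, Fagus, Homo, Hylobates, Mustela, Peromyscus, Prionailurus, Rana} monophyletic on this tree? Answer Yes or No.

The MRCA of the listed taxa is the root, so the smallest clade containing them is the whole tree.
That clade also contains Acinonyx, Camponotus, Corvus, Formica, Kluyveromyces, Lycaon, Shigella, Taxidea, which are not in the proposed group, so the group is not monophyletic.

No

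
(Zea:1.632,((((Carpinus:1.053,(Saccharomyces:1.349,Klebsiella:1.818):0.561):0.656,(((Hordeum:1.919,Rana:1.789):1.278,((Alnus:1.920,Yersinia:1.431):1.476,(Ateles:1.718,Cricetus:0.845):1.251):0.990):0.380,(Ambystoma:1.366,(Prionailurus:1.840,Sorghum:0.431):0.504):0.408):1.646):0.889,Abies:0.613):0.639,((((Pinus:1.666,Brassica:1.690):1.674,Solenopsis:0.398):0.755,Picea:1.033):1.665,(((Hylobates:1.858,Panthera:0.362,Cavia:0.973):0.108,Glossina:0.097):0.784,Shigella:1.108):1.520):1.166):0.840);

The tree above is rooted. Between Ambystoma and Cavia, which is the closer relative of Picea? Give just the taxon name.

The MRCA of Picea and Cavia subtends ((((Pinus,Brassica),Solenopsis),Picea),(((Hylobates,Panthera,Cavia),Glossina),Shigella)) (9 taxa).
The MRCA of Picea and Ambystoma subtends ((((Carpinus,(Saccharomyces,Klebsiella)),(((Hordeum,Rana),((Alnus,Yersinia),(Ateles,Cricetus))),(Ambystoma,(Prionailurus,Sorghum)))),Abies),((((Pinus,Brassica),Solenopsis),Picea),(((Hylobates,Panthera,Cavia),Glossina),Shigella))) (22 taxa).
The first is nested inside the second, so Picea shares a more recent common ancestor with Cavia.

Cavia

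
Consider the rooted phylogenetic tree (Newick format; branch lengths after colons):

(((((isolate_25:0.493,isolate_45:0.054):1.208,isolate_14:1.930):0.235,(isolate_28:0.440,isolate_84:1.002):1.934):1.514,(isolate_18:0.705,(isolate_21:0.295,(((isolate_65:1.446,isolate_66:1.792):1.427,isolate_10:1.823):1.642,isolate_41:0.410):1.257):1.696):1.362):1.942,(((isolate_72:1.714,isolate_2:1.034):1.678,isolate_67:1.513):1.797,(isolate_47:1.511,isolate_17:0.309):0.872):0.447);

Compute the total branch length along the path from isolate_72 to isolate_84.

The path runs isolate_72 → … → MRCA → … → isolate_84; the MRCA is the root of the tree.
Branch lengths along that path: 1.714 + 1.678 + 1.797 + 0.447 + 1.942 + 1.514 + 1.934 + 1.002 = 12.028.

12.028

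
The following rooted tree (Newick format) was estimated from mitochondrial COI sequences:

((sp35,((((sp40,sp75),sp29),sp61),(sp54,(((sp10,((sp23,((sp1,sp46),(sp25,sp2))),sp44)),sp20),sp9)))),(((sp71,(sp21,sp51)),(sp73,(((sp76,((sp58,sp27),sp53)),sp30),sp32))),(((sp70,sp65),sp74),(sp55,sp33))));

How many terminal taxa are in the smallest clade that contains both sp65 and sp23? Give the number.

30

The MRCA of sp65 and sp23 is the root, so the clade is the entire tree.
That clade contains 30 terminal taxa: sp1, sp10, sp2, sp20, sp21, sp23, sp25, sp27, sp29, sp30, sp32, sp33, sp35, sp40, sp44, sp46, sp51, sp53, sp54, sp55, sp58, sp61, sp65, sp70, sp71, sp73, sp74, sp75, sp76, sp9.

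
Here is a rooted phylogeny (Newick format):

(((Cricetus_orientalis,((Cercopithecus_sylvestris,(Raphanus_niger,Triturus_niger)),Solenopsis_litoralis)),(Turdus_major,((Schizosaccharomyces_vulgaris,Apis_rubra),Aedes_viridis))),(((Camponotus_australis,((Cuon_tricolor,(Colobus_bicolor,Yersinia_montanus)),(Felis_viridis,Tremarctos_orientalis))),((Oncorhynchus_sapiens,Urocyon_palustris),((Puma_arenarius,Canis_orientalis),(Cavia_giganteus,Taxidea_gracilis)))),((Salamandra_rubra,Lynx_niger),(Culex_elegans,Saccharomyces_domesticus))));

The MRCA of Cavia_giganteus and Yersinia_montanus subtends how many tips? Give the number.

12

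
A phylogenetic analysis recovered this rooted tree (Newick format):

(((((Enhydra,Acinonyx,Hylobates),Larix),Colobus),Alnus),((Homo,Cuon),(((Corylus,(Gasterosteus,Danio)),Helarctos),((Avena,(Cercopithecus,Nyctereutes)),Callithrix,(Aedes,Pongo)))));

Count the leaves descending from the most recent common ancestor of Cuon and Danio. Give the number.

12

The MRCA of Cuon and Danio is the node subtending ((Homo,Cuon),(((Corylus,(Gasterosteus,Danio)),Helarctos),((Avena,(Cercopithecus,Nyctereutes)),Callithrix,(Aedes,Pongo)))).
That clade contains 12 terminal taxa: Aedes, Avena, Callithrix, Cercopithecus, Corylus, Cuon, Danio, Gasterosteus, Helarctos, Homo, Nyctereutes, Pongo.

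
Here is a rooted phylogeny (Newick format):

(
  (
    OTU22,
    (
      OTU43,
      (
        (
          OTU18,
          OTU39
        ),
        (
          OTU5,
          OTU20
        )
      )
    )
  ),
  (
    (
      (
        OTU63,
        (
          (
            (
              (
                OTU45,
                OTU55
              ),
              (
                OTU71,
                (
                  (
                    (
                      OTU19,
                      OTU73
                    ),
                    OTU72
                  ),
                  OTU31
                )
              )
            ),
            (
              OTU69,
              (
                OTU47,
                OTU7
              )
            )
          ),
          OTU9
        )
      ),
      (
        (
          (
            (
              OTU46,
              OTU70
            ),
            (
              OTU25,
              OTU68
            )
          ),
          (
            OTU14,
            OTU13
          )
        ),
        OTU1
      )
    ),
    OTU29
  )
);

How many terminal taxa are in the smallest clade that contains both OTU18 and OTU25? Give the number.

26

The MRCA of OTU18 and OTU25 is the root, so the clade is the entire tree.
That clade contains 26 terminal taxa: OTU1, OTU13, OTU14, OTU18, OTU19, OTU20, OTU22, OTU25, OTU29, OTU31, OTU39, OTU43, OTU45, OTU46, OTU47, OTU5, OTU55, OTU63, OTU68, OTU69, OTU7, OTU70, OTU71, OTU72, OTU73, OTU9.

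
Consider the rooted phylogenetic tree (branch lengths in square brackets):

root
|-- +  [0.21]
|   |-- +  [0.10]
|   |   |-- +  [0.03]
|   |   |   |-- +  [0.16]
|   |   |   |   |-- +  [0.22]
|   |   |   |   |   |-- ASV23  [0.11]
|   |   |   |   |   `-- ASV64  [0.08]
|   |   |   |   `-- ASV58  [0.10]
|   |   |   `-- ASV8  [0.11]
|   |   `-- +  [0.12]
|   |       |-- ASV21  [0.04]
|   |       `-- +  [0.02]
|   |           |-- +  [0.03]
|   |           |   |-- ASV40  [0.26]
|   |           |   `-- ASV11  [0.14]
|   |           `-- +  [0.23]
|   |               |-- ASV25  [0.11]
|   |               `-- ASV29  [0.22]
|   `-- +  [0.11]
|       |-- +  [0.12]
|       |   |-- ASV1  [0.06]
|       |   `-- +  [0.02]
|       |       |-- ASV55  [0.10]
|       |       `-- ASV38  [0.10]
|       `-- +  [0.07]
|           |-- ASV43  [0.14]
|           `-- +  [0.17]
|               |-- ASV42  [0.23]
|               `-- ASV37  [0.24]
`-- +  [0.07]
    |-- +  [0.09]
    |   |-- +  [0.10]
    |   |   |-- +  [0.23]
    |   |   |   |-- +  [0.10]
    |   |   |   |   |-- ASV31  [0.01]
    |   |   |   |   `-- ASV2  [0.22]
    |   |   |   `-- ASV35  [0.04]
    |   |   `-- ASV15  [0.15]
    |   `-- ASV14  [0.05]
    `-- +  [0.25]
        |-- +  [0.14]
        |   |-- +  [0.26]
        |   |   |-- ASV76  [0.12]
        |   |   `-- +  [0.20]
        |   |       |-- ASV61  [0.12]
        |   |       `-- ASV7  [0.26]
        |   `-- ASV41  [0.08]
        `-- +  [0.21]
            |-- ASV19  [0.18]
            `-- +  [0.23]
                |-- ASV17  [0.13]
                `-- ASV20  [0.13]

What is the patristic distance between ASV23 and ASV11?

0.83

The path runs ASV23 → … → MRCA → … → ASV11; the MRCA is the node subtending ((((ASV23,ASV64),ASV58),ASV8),(ASV21,((ASV40,ASV11),(ASV25,ASV29)))).
Branch lengths along that path: 0.11 + 0.22 + 0.16 + 0.03 + 0.12 + 0.02 + 0.03 + 0.14 = 0.83.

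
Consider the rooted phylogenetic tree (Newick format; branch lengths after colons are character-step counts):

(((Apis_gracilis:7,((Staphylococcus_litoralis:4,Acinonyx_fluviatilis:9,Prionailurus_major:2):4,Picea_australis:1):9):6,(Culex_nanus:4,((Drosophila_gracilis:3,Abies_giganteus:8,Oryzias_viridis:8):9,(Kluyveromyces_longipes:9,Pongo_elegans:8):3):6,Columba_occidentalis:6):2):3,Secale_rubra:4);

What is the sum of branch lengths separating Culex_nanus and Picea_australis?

22

The path runs Culex_nanus → … → MRCA → … → Picea_australis; the MRCA is the node subtending ((Apis_gracilis,((Staphylococcus_litoralis,Acinonyx_fluviatilis,Prionailurus_major),Picea_australis)),(Culex_nanus,((Drosophila_gracilis,Abies_giganteus,Oryzias_viridis),(Kluyveromyces_longipes,Pongo_elegans)),Columba_occidentalis)).
Branch lengths along that path: 4 + 2 + 6 + 9 + 1 = 22.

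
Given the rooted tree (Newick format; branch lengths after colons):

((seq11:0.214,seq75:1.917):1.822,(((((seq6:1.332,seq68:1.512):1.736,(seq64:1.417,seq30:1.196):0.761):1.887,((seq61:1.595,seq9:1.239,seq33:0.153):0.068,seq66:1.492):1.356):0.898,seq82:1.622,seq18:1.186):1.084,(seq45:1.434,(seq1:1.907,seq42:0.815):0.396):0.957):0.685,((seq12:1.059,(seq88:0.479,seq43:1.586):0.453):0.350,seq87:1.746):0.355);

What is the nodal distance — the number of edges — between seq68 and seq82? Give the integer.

5

The MRCA of seq68 and seq82 is the node subtending ((((seq6,seq68),(seq64,seq30)),((seq61,seq9,seq33),seq66)),seq82,seq18).
From seq68 up to that node: 4 branches. From seq82 up to the same node: 1 branch. Total: 4 + 1 = 5.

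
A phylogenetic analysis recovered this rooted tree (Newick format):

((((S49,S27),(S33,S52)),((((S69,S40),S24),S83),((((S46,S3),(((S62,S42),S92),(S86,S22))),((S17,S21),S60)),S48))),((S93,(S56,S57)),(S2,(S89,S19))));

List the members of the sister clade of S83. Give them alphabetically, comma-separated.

S83 attaches to the tree at the node subtending (((S69,S40),S24),S83).
The other lineage descending from that same node — the sister group — is ((S69,S40),S24); its 3 tips in alphabetical order are the answer.

S24, S40, S69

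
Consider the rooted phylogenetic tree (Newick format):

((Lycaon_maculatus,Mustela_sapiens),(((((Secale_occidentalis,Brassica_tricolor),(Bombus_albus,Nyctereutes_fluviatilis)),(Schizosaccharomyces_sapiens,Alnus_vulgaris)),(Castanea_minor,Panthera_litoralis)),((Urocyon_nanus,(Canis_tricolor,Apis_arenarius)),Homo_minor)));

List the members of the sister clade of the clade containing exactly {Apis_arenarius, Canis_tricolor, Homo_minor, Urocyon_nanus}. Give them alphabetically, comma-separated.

The clade containing exactly {Apis_arenarius, Canis_tricolor, Homo_minor, Urocyon_nanus} attaches to the tree at the node subtending (((((Secale_occidentalis,Brassica_tricolor),(Bombus_albus,Nyctereutes_fluviatilis)),(Schizosaccharomyces_sapiens,Alnus_vulgaris)),(Castanea_minor,Panthera_litoralis)),((Urocyon_nanus,(Canis_tricolor,Apis_arenarius)),Homo_minor)).
The other lineage descending from that same node — the sister group — is ((((Secale_occidentalis,Brassica_tricolor),(Bombus_albus,Nyctereutes_fluviatilis)),(Schizosaccharomyces_sapiens,Alnus_vulgaris)),(Castanea_minor,Panthera_litoralis)); its 8 tips in alphabetical order are the answer.

Alnus_vulgaris, Bombus_albus, Brassica_tricolor, Castanea_minor, Nyctereutes_fluviatilis, Panthera_litoralis, Schizosaccharomyces_sapiens, Secale_occidentalis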